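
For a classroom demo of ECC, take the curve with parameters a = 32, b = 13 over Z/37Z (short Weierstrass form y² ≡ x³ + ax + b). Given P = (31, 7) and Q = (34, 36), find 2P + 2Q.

(10, 1)

First 2P:
Repeated addition: build up to 2P.
2P: tangent at (31, 7): λ = (3·31² + 32)/(2·7) ≡ 29/14. 14⁻¹ ≡ 8 (mod 37), so λ ≡ 29·8 ≡ 10.
  x = λ² - 31 - 31 = 100 - 62 ≡ 1; y = λ·(31 - 1) - 7 ≡ 34. → (1, 34)
2P = (1, 34).
Next 2Q:
Repeated addition: build up to 2Q.
2Q: tangent at (34, 36): λ = (3·34² + 32)/(2·36) ≡ 22/35. 35⁻¹ ≡ 18 (mod 37), so λ ≡ 22·18 ≡ 26.
  x = λ² - 34 - 34 = 676 - 68 ≡ 16; y = λ·(34 - 16) - 36 ≡ 25. → (16, 25)
2Q = (16, 25).
Finally 2P + 2Q:
(1, 34) + (16, 25). λ = (25 - 34)/(16 - 1) ≡ 28/15 mod 37. 15⁻¹ ≡ 5 (mod 37), so λ ≡ 29.
  x = λ² - 1 - 16 = 841 - 17 ≡ 10; y = λ·(1 - 10) - 34 ≡ 1. → (10, 1)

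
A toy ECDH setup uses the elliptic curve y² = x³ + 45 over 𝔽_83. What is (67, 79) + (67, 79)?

(35, 3)

tangent at (67, 79): λ = (3·67² + 0)/(2·79) ≡ 21/75. 75⁻¹ ≡ 31 (mod 83), so λ ≡ 21·31 ≡ 70.
  x = λ² - 67 - 67 = 4900 - 134 ≡ 35; y = λ·(67 - 35) - 79 ≡ 3. → (35, 3)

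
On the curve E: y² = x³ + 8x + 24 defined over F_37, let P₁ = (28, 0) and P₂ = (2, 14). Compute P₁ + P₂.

(28, 0) + (2, 14). λ = (14 - 0)/(2 - 28) ≡ 14/11 mod 37. 11⁻¹ ≡ 27 (mod 37) since 11·27 = 297 ≡ 1, so λ ≡ 8.
  x = λ² - 28 - 2 = 64 - 30 ≡ 34; y = λ·(28 - 34) - 0 ≡ 26. → (34, 26)

(34, 26)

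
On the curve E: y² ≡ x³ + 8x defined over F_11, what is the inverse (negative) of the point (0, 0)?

-(0, 0) = (0, -0 mod 11) = (0, 0).

(0, 0)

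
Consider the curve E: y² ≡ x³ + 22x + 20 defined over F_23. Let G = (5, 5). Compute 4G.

Repeated addition: build up to 4G.
2G: tangent at (5, 5): λ = (3·5² + 22)/(2·5) ≡ 5/10. 10⁻¹ ≡ 7 (mod 23) since 10·7 = 70 ≡ 1, so λ ≡ 5·7 ≡ 12.
  x = λ² - 5 - 5 = 144 - 10 ≡ 19; y = λ·(5 - 19) - 5 ≡ 11. → (19, 11)
3G: (19, 11) + (5, 5). λ = (5 - 11)/(5 - 19) ≡ 17/9 mod 23. 9⁻¹ ≡ 18 (mod 23), so λ ≡ 7.
  x = λ² - 19 - 5 = 49 - 24 ≡ 2; y = λ·(19 - 2) - 11 ≡ 16. → (2, 16)
4G: (2, 16) + (5, 5). λ = (5 - 16)/(5 - 2) ≡ 12/3 mod 23. 3⁻¹ ≡ 8 (mod 23), so λ ≡ 4.
  x = λ² - 2 - 5 = 16 - 7 ≡ 9; y = λ·(2 - 9) - 16 ≡ 2. → (9, 2)

(9, 2)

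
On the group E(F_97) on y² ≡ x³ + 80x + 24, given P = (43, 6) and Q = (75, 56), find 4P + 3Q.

(73, 73)

First 4P:
Repeated addition: build up to 4P.
2P: tangent at (43, 6): λ = (3·43² + 80)/(2·6) ≡ 1/12. 12⁻¹ ≡ 89 (mod 97), so λ ≡ 1·89 ≡ 89.
  x = λ² - 43 - 43 = 7921 - 86 ≡ 75; y = λ·(43 - 75) - 6 ≡ 56. → (75, 56)
3P: (75, 56) + (43, 6). λ = (6 - 56)/(43 - 75) ≡ 47/65 mod 97. 65⁻¹ ≡ 3 (mod 97), so λ ≡ 44.
  x = λ² - 75 - 43 = 1936 - 118 ≡ 72; y = λ·(75 - 72) - 56 ≡ 76. → (72, 76)
4P: (72, 76) + (43, 6). λ = (6 - 76)/(43 - 72) ≡ 27/68 mod 97. 68⁻¹ ≡ 10 (mod 97), so λ ≡ 76.
  x = λ² - 72 - 43 = 5776 - 115 ≡ 35; y = λ·(72 - 35) - 76 ≡ 20. → (35, 20)
4P = (35, 20).
Next 3Q:
Repeated addition: build up to 3Q.
2Q: tangent at (75, 56): λ = (3·75² + 80)/(2·56) ≡ 77/15. 15⁻¹ ≡ 13 (mod 97), so λ ≡ 77·13 ≡ 31.
  x = λ² - 75 - 75 = 961 - 150 ≡ 35; y = λ·(75 - 35) - 56 ≡ 20. → (35, 20)
3Q: (35, 20) + (75, 56). λ = (56 - 20)/(75 - 35) ≡ 36/40 mod 97. 40⁻¹ ≡ 17 (mod 97) since 40·17 = 680 ≡ 1, so λ ≡ 30.
  x = λ² - 35 - 75 = 900 - 110 ≡ 14; y = λ·(35 - 14) - 20 ≡ 28. → (14, 28)
3Q = (14, 28).
Finally 4P + 3Q:
(35, 20) + (14, 28). λ = (28 - 20)/(14 - 35) ≡ 8/76 mod 97. 76⁻¹ ≡ 60 (mod 97) since 76·60 = 4560 ≡ 1, so λ ≡ 92.
  x = λ² - 35 - 14 = 8464 - 49 ≡ 73; y = λ·(35 - 73) - 20 ≡ 73. → (73, 73)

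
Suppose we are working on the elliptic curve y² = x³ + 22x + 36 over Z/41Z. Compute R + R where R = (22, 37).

(15, 16)

tangent at (22, 37): λ = (3·22² + 22)/(2·37) ≡ 39/33. 33⁻¹ ≡ 5 (mod 41) since 33·5 = 165 ≡ 1, so λ ≡ 39·5 ≡ 31.
  x = λ² - 22 - 22 = 961 - 44 ≡ 15; y = λ·(22 - 15) - 37 ≡ 16. → (15, 16)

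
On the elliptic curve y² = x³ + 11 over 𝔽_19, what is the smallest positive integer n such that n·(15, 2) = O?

6

2P: tangent at (15, 2): λ = (3·15² + 0)/(2·2) ≡ 10/4. 4⁻¹ ≡ 5 (mod 19) since 4·5 = 20 ≡ 1, so λ ≡ 10·5 ≡ 12.
  x = λ² - 15 - 15 = 144 - 30 ≡ 0; y = λ·(15 - 0) - 2 ≡ 7. → (0, 7)
3P: (0, 7) + (15, 2). λ = (2 - 7)/(15 - 0) ≡ 14/15 mod 19. 15⁻¹ ≡ 14 (mod 19), so λ ≡ 6.
  x = λ² - 0 - 15 = 36 - 15 ≡ 2; y = λ·(0 - 2) - 7 ≡ 0. → (2, 0)
4P: (2, 0) + (15, 2). λ = (2 - 0)/(15 - 2) ≡ 2/13 mod 19. 13⁻¹ ≡ 3 (mod 19), so λ ≡ 6.
  x = λ² - 2 - 15 = 36 - 17 ≡ 0; y = λ·(2 - 0) - 0 ≡ 12. → (0, 12)
5P: (0, 12) + (15, 2). λ = (2 - 12)/(15 - 0) ≡ 9/15 mod 19. 15⁻¹ ≡ 14 (mod 19) since 15·14 = 210 ≡ 1, so λ ≡ 12.
  x = λ² - 0 - 15 = 144 - 15 ≡ 15; y = λ·(0 - 15) - 12 ≡ 17. → (15, 17)
6P: (15, 17) + (15, 2): same x and y₁ ≡ -y₂, so the sum is O.
6P = O, so the order is 6.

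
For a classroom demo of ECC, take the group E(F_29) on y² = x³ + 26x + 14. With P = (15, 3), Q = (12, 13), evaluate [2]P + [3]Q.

First 2P:
Repeated addition: build up to 2P.
2P: tangent at (15, 3): λ = (3·15² + 26)/(2·3) ≡ 5/6. 6⁻¹ ≡ 5 (mod 29), so λ ≡ 5·5 ≡ 25.
  x = λ² - 15 - 15 = 625 - 30 ≡ 15; y = λ·(15 - 15) - 3 ≡ 26. → (15, 26)
2P = (15, 26).
Next 3Q:
Repeated addition: build up to 3Q.
2Q: tangent at (12, 13): λ = (3·12² + 26)/(2·13) ≡ 23/26. 26⁻¹ ≡ 19 (mod 29) since 26·19 = 494 ≡ 1, so λ ≡ 23·19 ≡ 2.
  x = λ² - 12 - 12 = 4 - 24 ≡ 9; y = λ·(12 - 9) - 13 ≡ 22. → (9, 22)
3Q: (9, 22) + (12, 13). λ = (13 - 22)/(12 - 9) ≡ 20/3 mod 29. 3⁻¹ ≡ 10 (mod 29) since 3·10 = 30 ≡ 1, so λ ≡ 26.
  x = λ² - 9 - 12 = 676 - 21 ≡ 17; y = λ·(9 - 17) - 22 ≡ 2. → (17, 2)
3Q = (17, 2).
Finally 2P + 3Q:
(15, 26) + (17, 2). λ = (2 - 26)/(17 - 15) ≡ 5/2 mod 29. 2⁻¹ ≡ 15 (mod 29) since 2·15 = 30 ≡ 1, so λ ≡ 17.
  x = λ² - 15 - 17 = 289 - 32 ≡ 25; y = λ·(15 - 25) - 26 ≡ 7. → (25, 7)

(25, 7)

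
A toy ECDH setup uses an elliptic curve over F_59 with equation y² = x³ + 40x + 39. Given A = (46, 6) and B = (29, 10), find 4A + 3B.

(1, 32)

First 4A:
Double-and-add on 4 = (100)₂. Start with A = (46, 6) for the leading 1-bit.
double: tangent at (46, 6): λ = (3·46² + 40)/(2·6) ≡ 16/12. 12⁻¹ ≡ 5 (mod 59) since 12·5 = 60 ≡ 1, so λ ≡ 16·5 ≡ 21.
  x = λ² - 46 - 46 = 441 - 92 ≡ 54; y = λ·(46 - 54) - 6 ≡ 3. → (54, 3)
double: tangent at (54, 3): λ = (3·54² + 40)/(2·3) ≡ 56/6. 6⁻¹ ≡ 10 (mod 59) since 6·10 = 60 ≡ 1, so λ ≡ 56·10 ≡ 29.
  x = λ² - 54 - 54 = 841 - 108 ≡ 25; y = λ·(54 - 25) - 3 ≡ 12. → (25, 12)
4A = (25, 12).
Next 3B:
Repeated addition: build up to 3B.
2B: tangent at (29, 10): λ = (3·29² + 40)/(2·10) ≡ 26/20. 20⁻¹ ≡ 3 (mod 59) since 20·3 = 60 ≡ 1, so λ ≡ 26·3 ≡ 19.
  x = λ² - 29 - 29 = 361 - 58 ≡ 8; y = λ·(29 - 8) - 10 ≡ 35. → (8, 35)
3B: (8, 35) + (29, 10). λ = (10 - 35)/(29 - 8) ≡ 34/21 mod 59. 21⁻¹ ≡ 45 (mod 59) since 21·45 = 945 ≡ 1, so λ ≡ 55.
  x = λ² - 8 - 29 = 3025 - 37 ≡ 38; y = λ·(8 - 38) - 35 ≡ 26. → (38, 26)
3B = (38, 26).
Finally 4A + 3B:
(25, 12) + (38, 26). λ = (26 - 12)/(38 - 25) ≡ 14/13 mod 59. 13⁻¹ ≡ 50 (mod 59) since 13·50 = 650 ≡ 1, so λ ≡ 51.
  x = λ² - 25 - 38 = 2601 - 63 ≡ 1; y = λ·(25 - 1) - 12 ≡ 32. → (1, 32)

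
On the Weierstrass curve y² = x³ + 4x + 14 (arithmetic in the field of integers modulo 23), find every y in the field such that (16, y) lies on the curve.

x³ + 4x + 14 = 4174 ≡ 11 (mod 23).
11 is a non-residue mod 23; no y exists.

none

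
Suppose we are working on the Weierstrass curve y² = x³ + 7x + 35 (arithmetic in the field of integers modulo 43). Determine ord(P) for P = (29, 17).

2P: tangent at (29, 17): λ = (3·29² + 7)/(2·17) ≡ 36/34. 34⁻¹ ≡ 19 (mod 43) since 34·19 = 646 ≡ 1, so λ ≡ 36·19 ≡ 39.
  x = λ² - 29 - 29 = 1521 - 58 ≡ 1; y = λ·(29 - 1) - 17 ≡ 0. → (1, 0)
3P: (1, 0) + (29, 17). λ = (17 - 0)/(29 - 1) ≡ 17/28 mod 43. 28⁻¹ ≡ 20 (mod 43), so λ ≡ 39.
  x = λ² - 1 - 29 = 1521 - 30 ≡ 29; y = λ·(1 - 29) - 0 ≡ 26. → (29, 26)
4P: (29, 26) + (29, 17): same x and y₁ ≡ -y₂, so the sum is ∞.
4P = ∞, so the order is 4.

4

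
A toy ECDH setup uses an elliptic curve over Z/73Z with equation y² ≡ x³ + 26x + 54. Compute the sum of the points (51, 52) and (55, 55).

(51, 52) + (55, 55). λ = (55 - 52)/(55 - 51) ≡ 3/4 mod 73. 4⁻¹ ≡ 55 (mod 73) since 4·55 = 220 ≡ 1, so λ ≡ 19.
  x = λ² - 51 - 55 = 361 - 106 ≡ 36; y = λ·(51 - 36) - 52 ≡ 14. → (36, 14)

(36, 14)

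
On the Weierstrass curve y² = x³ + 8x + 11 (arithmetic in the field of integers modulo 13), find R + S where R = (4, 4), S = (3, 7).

(4, 4) + (3, 7). λ = (7 - 4)/(3 - 4) ≡ 3/12 mod 13. 12⁻¹ ≡ 12 (mod 13), so λ ≡ 10.
  x = λ² - 4 - 3 = 100 - 7 ≡ 2; y = λ·(4 - 2) - 4 ≡ 3. → (2, 3)

(2, 3)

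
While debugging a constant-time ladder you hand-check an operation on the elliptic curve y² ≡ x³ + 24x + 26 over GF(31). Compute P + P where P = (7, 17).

(11, 3)

tangent at (7, 17): λ = (3·7² + 24)/(2·17) ≡ 16/3. 3⁻¹ ≡ 21 (mod 31), so λ ≡ 16·21 ≡ 26.
  x = λ² - 7 - 7 = 676 - 14 ≡ 11; y = λ·(7 - 11) - 17 ≡ 3. → (11, 3)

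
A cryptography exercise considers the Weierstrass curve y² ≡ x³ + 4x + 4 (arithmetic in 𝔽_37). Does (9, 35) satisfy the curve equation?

y² = 35² ≡ 4; x³ + 4x + 4 = 769 ≡ 29 (mod 37). 4 ≠ 29.

no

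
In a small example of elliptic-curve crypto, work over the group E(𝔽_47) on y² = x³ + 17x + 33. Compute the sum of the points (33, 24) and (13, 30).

(33, 24) + (13, 30). λ = (30 - 24)/(13 - 33) ≡ 6/27 mod 47. 27⁻¹ ≡ 7 (mod 47) since 27·7 = 189 ≡ 1, so λ ≡ 42.
  x = λ² - 33 - 13 = 1764 - 46 ≡ 26; y = λ·(33 - 26) - 24 ≡ 35. → (26, 35)

(26, 35)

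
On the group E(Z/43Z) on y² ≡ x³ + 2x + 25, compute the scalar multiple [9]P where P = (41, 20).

Repeated addition: build up to 9P.
2P: tangent at (41, 20): λ = (3·41² + 2)/(2·20) ≡ 14/40. 40⁻¹ ≡ 14 (mod 43), so λ ≡ 14·14 ≡ 24.
  x = λ² - 41 - 41 = 576 - 82 ≡ 21; y = λ·(41 - 21) - 20 ≡ 30. → (21, 30)
3P: (21, 30) + (41, 20). λ = (20 - 30)/(41 - 21) ≡ 33/20 mod 43. 20⁻¹ ≡ 28 (mod 43) since 20·28 = 560 ≡ 1, so λ ≡ 21.
  x = λ² - 21 - 41 = 441 - 62 ≡ 35; y = λ·(21 - 35) - 30 ≡ 20. → (35, 20)
4P: (35, 20) + (41, 20). λ = (20 - 20)/(41 - 35) ≡ 0/6 mod 43. 6⁻¹ ≡ 36 (mod 43), so λ ≡ 0.
  x = λ² - 35 - 41 = 0 - 76 ≡ 10; y = λ·(35 - 10) - 20 ≡ 23. → (10, 23)
5P: (10, 23) + (41, 20). λ = (20 - 23)/(41 - 10) ≡ 40/31 mod 43. 31⁻¹ ≡ 25 (mod 43), so λ ≡ 11.
  x = λ² - 10 - 41 = 121 - 51 ≡ 27; y = λ·(10 - 27) - 23 ≡ 5. → (27, 5)
6P: (27, 5) + (41, 20). λ = (20 - 5)/(41 - 27) ≡ 15/14 mod 43. 14⁻¹ ≡ 40 (mod 43) since 14·40 = 560 ≡ 1, so λ ≡ 41.
  x = λ² - 27 - 41 = 1681 - 68 ≡ 22; y = λ·(27 - 22) - 5 ≡ 28. → (22, 28)
7P: (22, 28) + (41, 20). λ = (20 - 28)/(41 - 22) ≡ 35/19 mod 43. 19⁻¹ ≡ 34 (mod 43), so λ ≡ 29.
  x = λ² - 22 - 41 = 841 - 63 ≡ 4; y = λ·(22 - 4) - 28 ≡ 21. → (4, 21)
8P: (4, 21) + (41, 20). λ = (20 - 21)/(41 - 4) ≡ 42/37 mod 43. 37⁻¹ ≡ 7 (mod 43) since 37·7 = 259 ≡ 1, so λ ≡ 36.
  x = λ² - 4 - 41 = 1296 - 45 ≡ 4; y = λ·(4 - 4) - 21 ≡ 22. → (4, 22)
9P: (4, 22) + (41, 20). λ = (20 - 22)/(41 - 4) ≡ 41/37 mod 43. 37⁻¹ ≡ 7 (mod 43), so λ ≡ 29.
  x = λ² - 4 - 41 = 841 - 45 ≡ 22; y = λ·(4 - 22) - 22 ≡ 15. → (22, 15)

(22, 15)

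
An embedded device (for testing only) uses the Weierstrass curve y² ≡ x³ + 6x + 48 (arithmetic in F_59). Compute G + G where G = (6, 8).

(36, 29)

tangent at (6, 8): λ = (3·6² + 6)/(2·8) ≡ 55/16. 16⁻¹ ≡ 48 (mod 59), so λ ≡ 55·48 ≡ 44.
  x = λ² - 6 - 6 = 1936 - 12 ≡ 36; y = λ·(6 - 36) - 8 ≡ 29. → (36, 29)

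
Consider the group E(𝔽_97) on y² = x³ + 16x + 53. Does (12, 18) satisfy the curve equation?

yes

y² = 18² ≡ 33; x³ + 16x + 53 = 1973 ≡ 33 (mod 97). 33 = 33.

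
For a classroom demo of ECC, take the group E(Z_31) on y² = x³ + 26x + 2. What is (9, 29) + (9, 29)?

tangent at (9, 29): λ = (3·9² + 26)/(2·29) ≡ 21/27. 27⁻¹ ≡ 23 (mod 31), so λ ≡ 21·23 ≡ 18.
  x = λ² - 9 - 9 = 324 - 18 ≡ 27; y = λ·(9 - 27) - 29 ≡ 19. → (27, 19)

(27, 19)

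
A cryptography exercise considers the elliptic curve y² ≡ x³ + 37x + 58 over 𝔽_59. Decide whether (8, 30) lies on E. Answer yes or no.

y² = 30² ≡ 15; x³ + 37x + 58 = 866 ≡ 40 (mod 59). 15 ≠ 40.

no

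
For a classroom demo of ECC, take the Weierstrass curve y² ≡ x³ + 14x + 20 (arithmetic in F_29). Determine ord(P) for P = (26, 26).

2P: tangent at (26, 26): λ = (3·26² + 14)/(2·26) ≡ 12/23. 23⁻¹ ≡ 24 (mod 29), so λ ≡ 12·24 ≡ 27.
  x = λ² - 26 - 26 = 729 - 52 ≡ 10; y = λ·(26 - 10) - 26 ≡ 0. → (10, 0)
3P: (10, 0) + (26, 26). λ = (26 - 0)/(26 - 10) ≡ 26/16 mod 29. 16⁻¹ ≡ 20 (mod 29), so λ ≡ 27.
  x = λ² - 10 - 26 = 729 - 36 ≡ 26; y = λ·(10 - 26) - 0 ≡ 3. → (26, 3)
4P: (26, 3) + (26, 26): same x and y₁ ≡ -y₂, so the sum is O.
4P = O, so the order is 4.

4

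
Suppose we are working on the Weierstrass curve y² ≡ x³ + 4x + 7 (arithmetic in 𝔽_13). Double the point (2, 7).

(5, 10)

tangent at (2, 7): λ = (3·2² + 4)/(2·7) ≡ 3/1. 1⁻¹ ≡ 1 (mod 13), so λ ≡ 3·1 ≡ 3.
  x = λ² - 2 - 2 = 9 - 4 ≡ 5; y = λ·(2 - 5) - 7 ≡ 10. → (5, 10)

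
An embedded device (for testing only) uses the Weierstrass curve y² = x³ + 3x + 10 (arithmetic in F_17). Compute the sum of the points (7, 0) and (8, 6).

(4, 1)

(7, 0) + (8, 6). λ = (6 - 0)/(8 - 7) ≡ 6/1 mod 17. 1⁻¹ ≡ 1 (mod 17) since 1·1 = 1 ≡ 1, so λ ≡ 6.
  x = λ² - 7 - 8 = 36 - 15 ≡ 4; y = λ·(7 - 4) - 0 ≡ 1. → (4, 1)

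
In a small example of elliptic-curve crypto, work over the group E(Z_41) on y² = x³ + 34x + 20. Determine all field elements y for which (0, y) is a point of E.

x³ + 34x + 20 = 20 ≡ 20 (mod 41).
Square roots of 20 mod 41: 15 and 26 (since 15² = 225 ≡ 20).

15, 26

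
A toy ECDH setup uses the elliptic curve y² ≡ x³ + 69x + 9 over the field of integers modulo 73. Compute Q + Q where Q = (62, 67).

tangent at (62, 67): λ = (3·62² + 69)/(2·67) ≡ 67/61. 61⁻¹ ≡ 6 (mod 73), so λ ≡ 67·6 ≡ 37.
  x = λ² - 62 - 62 = 1369 - 124 ≡ 4; y = λ·(62 - 4) - 67 ≡ 35. → (4, 35)

(4, 35)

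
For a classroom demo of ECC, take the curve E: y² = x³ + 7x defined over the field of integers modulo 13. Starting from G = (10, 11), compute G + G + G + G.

(10, 11)

Repeated addition: build up to 4G.
2G: tangent at (10, 11): λ = (3·10² + 7)/(2·11) ≡ 8/9. 9⁻¹ ≡ 3 (mod 13), so λ ≡ 8·3 ≡ 11.
  x = λ² - 10 - 10 = 121 - 20 ≡ 10; y = λ·(10 - 10) - 11 ≡ 2. → (10, 2)
3G: (10, 2) + (10, 11): same x and y₁ ≡ -y₂, so the sum is O.
4G: O + (10, 11) = (10, 11) (identity).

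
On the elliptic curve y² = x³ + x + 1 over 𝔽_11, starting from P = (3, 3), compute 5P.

Double-and-add on 5 = (101)₂. Start with P = (3, 3) for the leading 1-bit.
double: tangent at (3, 3): λ = (3·3² + 1)/(2·3) ≡ 6/6. 6⁻¹ ≡ 2 (mod 11) since 6·2 = 12 ≡ 1, so λ ≡ 6·2 ≡ 1.
  x = λ² - 3 - 3 = 1 - 6 ≡ 6; y = λ·(3 - 6) - 3 ≡ 5. → (6, 5)
double: tangent at (6, 5): λ = (3·6² + 1)/(2·5) ≡ 10/10. 10⁻¹ ≡ 10 (mod 11) since 10·10 = 100 ≡ 1, so λ ≡ 10·10 ≡ 1.
  x = λ² - 6 - 6 = 1 - 12 ≡ 0; y = λ·(6 - 0) - 5 ≡ 1. → (0, 1)
add P: (0, 1) + (3, 3). λ = (3 - 1)/(3 - 0) ≡ 2/3 mod 11. 3⁻¹ ≡ 4 (mod 11), so λ ≡ 8.
  x = λ² - 0 - 3 = 64 - 3 ≡ 6; y = λ·(0 - 6) - 1 ≡ 6. → (6, 6)

(6, 6)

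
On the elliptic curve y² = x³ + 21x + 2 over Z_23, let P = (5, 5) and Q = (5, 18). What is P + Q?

The two points share x = 5 and their y-coordinates satisfy 5 + 18 ≡ 0 (mod 23), so they are inverses. Their sum is 𝒪.

O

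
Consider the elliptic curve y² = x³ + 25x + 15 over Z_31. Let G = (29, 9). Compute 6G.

Repeated addition: build up to 6G.
2G: tangent at (29, 9): λ = (3·29² + 25)/(2·9) ≡ 6/18. 18⁻¹ ≡ 19 (mod 31), so λ ≡ 6·19 ≡ 21.
  x = λ² - 29 - 29 = 441 - 58 ≡ 11; y = λ·(29 - 11) - 9 ≡ 28. → (11, 28)
3G: (11, 28) + (29, 9). λ = (9 - 28)/(29 - 11) ≡ 12/18 mod 31. 18⁻¹ ≡ 19 (mod 31) since 18·19 = 342 ≡ 1, so λ ≡ 11.
  x = λ² - 11 - 29 = 121 - 40 ≡ 19; y = λ·(11 - 19) - 28 ≡ 8. → (19, 8)
4G: (19, 8) + (29, 9). λ = (9 - 8)/(29 - 19) ≡ 1/10 mod 31. 10⁻¹ ≡ 28 (mod 31), so λ ≡ 28.
  x = λ² - 19 - 29 = 784 - 48 ≡ 23; y = λ·(19 - 23) - 8 ≡ 4. → (23, 4)
5G: (23, 4) + (29, 9). λ = (9 - 4)/(29 - 23) ≡ 5/6 mod 31. 6⁻¹ ≡ 26 (mod 31) since 6·26 = 156 ≡ 1, so λ ≡ 6.
  x = λ² - 23 - 29 = 36 - 52 ≡ 15; y = λ·(23 - 15) - 4 ≡ 13. → (15, 13)
6G: (15, 13) + (29, 9). λ = (9 - 13)/(29 - 15) ≡ 27/14 mod 31. 14⁻¹ ≡ 20 (mod 31) since 14·20 = 280 ≡ 1, so λ ≡ 13.
  x = λ² - 15 - 29 = 169 - 44 ≡ 1; y = λ·(15 - 1) - 13 ≡ 14. → (1, 14)

(1, 14)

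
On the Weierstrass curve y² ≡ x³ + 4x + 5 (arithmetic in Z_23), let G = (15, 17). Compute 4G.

(15, 6)

Double-and-add on 4 = (100)₂. Start with G = (15, 17) for the leading 1-bit.
double: tangent at (15, 17): λ = (3·15² + 4)/(2·17) ≡ 12/11. 11⁻¹ ≡ 21 (mod 23), so λ ≡ 12·21 ≡ 22.
  x = λ² - 15 - 15 = 484 - 30 ≡ 17; y = λ·(15 - 17) - 17 ≡ 8. → (17, 8)
double: tangent at (17, 8): λ = (3·17² + 4)/(2·8) ≡ 20/16. 16⁻¹ ≡ 13 (mod 23) since 16·13 = 208 ≡ 1, so λ ≡ 20·13 ≡ 7.
  x = λ² - 17 - 17 = 49 - 34 ≡ 15; y = λ·(17 - 15) - 8 ≡ 6. → (15, 6)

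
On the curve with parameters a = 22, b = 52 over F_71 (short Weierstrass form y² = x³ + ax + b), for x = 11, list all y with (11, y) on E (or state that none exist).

x³ + 22x + 52 = 1625 ≡ 63 (mod 71).
63 is a non-residue mod 71; no y exists.

none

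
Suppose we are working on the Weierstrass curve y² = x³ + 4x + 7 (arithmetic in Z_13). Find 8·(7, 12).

(7, 12)

Write Q = (7, 12).
Repeated addition: build up to 8Q.
2Q: tangent at (7, 12): λ = (3·7² + 4)/(2·12) ≡ 8/11. 11⁻¹ ≡ 6 (mod 13), so λ ≡ 8·6 ≡ 9.
  x = λ² - 7 - 7 = 81 - 14 ≡ 2; y = λ·(7 - 2) - 12 ≡ 7. → (2, 7)
3Q: (2, 7) + (7, 12). λ = (12 - 7)/(7 - 2) ≡ 5/5 mod 13. 5⁻¹ ≡ 8 (mod 13), so λ ≡ 1.
  x = λ² - 2 - 7 = 1 - 9 ≡ 5; y = λ·(2 - 5) - 7 ≡ 3. → (5, 3)
4Q: (5, 3) + (7, 12). λ = (12 - 3)/(7 - 5) ≡ 9/2 mod 13. 2⁻¹ ≡ 7 (mod 13), so λ ≡ 11.
  x = λ² - 5 - 7 = 121 - 12 ≡ 5; y = λ·(5 - 5) - 3 ≡ 10. → (5, 10)
5Q: (5, 10) + (7, 12). λ = (12 - 10)/(7 - 5) ≡ 2/2 mod 13. 2⁻¹ ≡ 7 (mod 13) since 2·7 = 14 ≡ 1, so λ ≡ 1.
  x = λ² - 5 - 7 = 1 - 12 ≡ 2; y = λ·(5 - 2) - 10 ≡ 6. → (2, 6)
6Q: (2, 6) + (7, 12). λ = (12 - 6)/(7 - 2) ≡ 6/5 mod 13. 5⁻¹ ≡ 8 (mod 13), so λ ≡ 9.
  x = λ² - 2 - 7 = 81 - 9 ≡ 7; y = λ·(2 - 7) - 6 ≡ 1. → (7, 1)
7Q: (7, 1) + (7, 12): same x and y₁ ≡ -y₂, so the sum is ∞.
8Q: ∞ + (7, 12) = (7, 12) (identity).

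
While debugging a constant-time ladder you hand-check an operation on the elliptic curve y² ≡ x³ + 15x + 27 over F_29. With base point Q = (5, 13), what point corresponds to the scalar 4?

(24, 1)

Double-and-add on 4 = (100)₂. Start with Q = (5, 13) for the leading 1-bit.
double: tangent at (5, 13): λ = (3·5² + 15)/(2·13) ≡ 3/26. 26⁻¹ ≡ 19 (mod 29) since 26·19 = 494 ≡ 1, so λ ≡ 3·19 ≡ 28.
  x = λ² - 5 - 5 = 784 - 10 ≡ 20; y = λ·(5 - 20) - 13 ≡ 2. → (20, 2)
double: tangent at (20, 2): λ = (3·20² + 15)/(2·2) ≡ 26/4. 4⁻¹ ≡ 22 (mod 29) since 4·22 = 88 ≡ 1, so λ ≡ 26·22 ≡ 21.
  x = λ² - 20 - 20 = 441 - 40 ≡ 24; y = λ·(20 - 24) - 2 ≡ 1. → (24, 1)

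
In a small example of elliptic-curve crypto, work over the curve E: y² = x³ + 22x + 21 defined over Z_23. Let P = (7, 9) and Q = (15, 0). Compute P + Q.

(17, 8)

(7, 9) + (15, 0). λ = (0 - 9)/(15 - 7) ≡ 14/8 mod 23. 8⁻¹ ≡ 3 (mod 23), so λ ≡ 19.
  x = λ² - 7 - 15 = 361 - 22 ≡ 17; y = λ·(7 - 17) - 9 ≡ 8. → (17, 8)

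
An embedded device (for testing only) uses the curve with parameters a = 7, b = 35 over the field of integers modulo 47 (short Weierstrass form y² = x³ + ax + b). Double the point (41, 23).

tangent at (41, 23): λ = (3·41² + 7)/(2·23) ≡ 21/46. 46⁻¹ ≡ 46 (mod 47) since 46·46 = 2116 ≡ 1, so λ ≡ 21·46 ≡ 26.
  x = λ² - 41 - 41 = 676 - 82 ≡ 30; y = λ·(41 - 30) - 23 ≡ 28. → (30, 28)

(30, 28)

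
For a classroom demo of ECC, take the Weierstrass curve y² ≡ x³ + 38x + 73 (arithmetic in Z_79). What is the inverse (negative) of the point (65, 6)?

-(65, 6) = (65, -6 mod 79) = (65, 73).

(65, 73)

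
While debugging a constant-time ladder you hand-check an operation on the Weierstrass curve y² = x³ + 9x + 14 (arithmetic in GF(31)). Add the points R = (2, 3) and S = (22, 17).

(2, 3) + (22, 17). λ = (17 - 3)/(22 - 2) ≡ 14/20 mod 31. 20⁻¹ ≡ 14 (mod 31) since 20·14 = 280 ≡ 1, so λ ≡ 10.
  x = λ² - 2 - 22 = 100 - 24 ≡ 14; y = λ·(2 - 14) - 3 ≡ 1. → (14, 1)

(14, 1)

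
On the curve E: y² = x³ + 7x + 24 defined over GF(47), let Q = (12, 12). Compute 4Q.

Double-and-add on 4 = (100)₂. Start with Q = (12, 12) for the leading 1-bit.
double: tangent at (12, 12): λ = (3·12² + 7)/(2·12) ≡ 16/24. 24⁻¹ ≡ 2 (mod 47), so λ ≡ 16·2 ≡ 32.
  x = λ² - 12 - 12 = 1024 - 24 ≡ 13; y = λ·(12 - 13) - 12 ≡ 3. → (13, 3)
double: tangent at (13, 3): λ = (3·13² + 7)/(2·3) ≡ 44/6. 6⁻¹ ≡ 8 (mod 47) since 6·8 = 48 ≡ 1, so λ ≡ 44·8 ≡ 23.
  x = λ² - 13 - 13 = 529 - 26 ≡ 33; y = λ·(13 - 33) - 3 ≡ 7. → (33, 7)

(33, 7)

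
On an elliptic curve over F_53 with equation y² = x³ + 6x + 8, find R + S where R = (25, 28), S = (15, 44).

(41, 40)

(25, 28) + (15, 44). λ = (44 - 28)/(15 - 25) ≡ 16/43 mod 53. 43⁻¹ ≡ 37 (mod 53), so λ ≡ 9.
  x = λ² - 25 - 15 = 81 - 40 ≡ 41; y = λ·(25 - 41) - 28 ≡ 40. → (41, 40)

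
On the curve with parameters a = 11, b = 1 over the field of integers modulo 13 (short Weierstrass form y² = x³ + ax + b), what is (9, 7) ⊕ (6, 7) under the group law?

(11, 6)

(9, 7) + (6, 7). λ = (7 - 7)/(6 - 9) ≡ 0/10 mod 13. 10⁻¹ ≡ 4 (mod 13), so λ ≡ 0.
  x = λ² - 9 - 6 = 0 - 15 ≡ 11; y = λ·(9 - 11) - 7 ≡ 6. → (11, 6)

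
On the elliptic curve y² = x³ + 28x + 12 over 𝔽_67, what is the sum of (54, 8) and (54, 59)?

The two points share x = 54 and their y-coordinates satisfy 8 + 59 ≡ 0 (mod 67), so they are inverses. Their sum is ∞.

O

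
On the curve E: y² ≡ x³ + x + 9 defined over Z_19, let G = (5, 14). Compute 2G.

tangent at (5, 14): λ = (3·5² + 1)/(2·14) ≡ 0/9. 9⁻¹ ≡ 17 (mod 19) since 9·17 = 153 ≡ 1, so λ ≡ 0·17 ≡ 0.
  x = λ² - 5 - 5 = 0 - 10 ≡ 9; y = λ·(5 - 9) - 14 ≡ 5. → (9, 5)

(9, 5)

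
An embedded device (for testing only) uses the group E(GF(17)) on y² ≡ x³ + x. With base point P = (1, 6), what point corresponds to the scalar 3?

(1, 11)

Repeated addition: build up to 3P.
2P: tangent at (1, 6): λ = (3·1² + 1)/(2·6) ≡ 4/12. 12⁻¹ ≡ 10 (mod 17), so λ ≡ 4·10 ≡ 6.
  x = λ² - 1 - 1 = 36 - 2 ≡ 0; y = λ·(1 - 0) - 6 ≡ 0. → (0, 0)
3P: (0, 0) + (1, 6). λ = (6 - 0)/(1 - 0) ≡ 6/1 mod 17. 1⁻¹ ≡ 1 (mod 17), so λ ≡ 6.
  x = λ² - 0 - 1 = 36 - 1 ≡ 1; y = λ·(0 - 1) - 0 ≡ 11. → (1, 11)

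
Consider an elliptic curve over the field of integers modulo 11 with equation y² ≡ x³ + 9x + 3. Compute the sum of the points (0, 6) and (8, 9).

(0, 6) + (8, 9). λ = (9 - 6)/(8 - 0) ≡ 3/8 mod 11. 8⁻¹ ≡ 7 (mod 11), so λ ≡ 10.
  x = λ² - 0 - 8 = 100 - 8 ≡ 4; y = λ·(0 - 4) - 6 ≡ 9. → (4, 9)

(4, 9)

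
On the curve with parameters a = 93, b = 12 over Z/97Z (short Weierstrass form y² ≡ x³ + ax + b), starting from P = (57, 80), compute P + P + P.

Repeated addition: build up to 3P.
2P: tangent at (57, 80): λ = (3·57² + 93)/(2·80) ≡ 43/63. 63⁻¹ ≡ 77 (mod 97) since 63·77 = 4851 ≡ 1, so λ ≡ 43·77 ≡ 13.
  x = λ² - 57 - 57 = 169 - 114 ≡ 55; y = λ·(57 - 55) - 80 ≡ 43. → (55, 43)
3P: (55, 43) + (57, 80). λ = (80 - 43)/(57 - 55) ≡ 37/2 mod 97. 2⁻¹ ≡ 49 (mod 97) since 2·49 = 98 ≡ 1, so λ ≡ 67.
  x = λ² - 55 - 57 = 4489 - 112 ≡ 12; y = λ·(55 - 12) - 43 ≡ 25. → (12, 25)

(12, 25)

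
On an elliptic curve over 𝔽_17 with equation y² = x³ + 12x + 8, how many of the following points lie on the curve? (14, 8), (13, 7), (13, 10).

(14, 8): 8² ≡ 13, rhs ≡ 13 → on.
(13, 7): 7² ≡ 15, rhs ≡ 15 → on.
(13, 10): 10² ≡ 15, rhs ≡ 15 → on.

3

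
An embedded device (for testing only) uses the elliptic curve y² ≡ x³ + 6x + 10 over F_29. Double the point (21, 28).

tangent at (21, 28): λ = (3·21² + 6)/(2·28) ≡ 24/27. 27⁻¹ ≡ 14 (mod 29) since 27·14 = 378 ≡ 1, so λ ≡ 24·14 ≡ 17.
  x = λ² - 21 - 21 = 289 - 42 ≡ 15; y = λ·(21 - 15) - 28 ≡ 16. → (15, 16)

(15, 16)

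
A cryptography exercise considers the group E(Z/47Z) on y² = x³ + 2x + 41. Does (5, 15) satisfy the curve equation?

y² = 15² ≡ 37; x³ + 2x + 41 = 176 ≡ 35 (mod 47). 37 ≠ 35.

no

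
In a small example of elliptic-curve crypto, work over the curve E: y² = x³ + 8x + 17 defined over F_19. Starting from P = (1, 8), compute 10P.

Double-and-add on 10 = (1010)₂. Start with P = (1, 8) for the leading 1-bit.
double: tangent at (1, 8): λ = (3·1² + 8)/(2·8) ≡ 11/16. 16⁻¹ ≡ 6 (mod 19) since 16·6 = 96 ≡ 1, so λ ≡ 11·6 ≡ 9.
  x = λ² - 1 - 1 = 81 - 2 ≡ 3; y = λ·(1 - 3) - 8 ≡ 12. → (3, 12)
double: tangent at (3, 12): λ = (3·3² + 8)/(2·12) ≡ 16/5. 5⁻¹ ≡ 4 (mod 19) since 5·4 = 20 ≡ 1, so λ ≡ 16·4 ≡ 7.
  x = λ² - 3 - 3 = 49 - 6 ≡ 5; y = λ·(3 - 5) - 12 ≡ 12. → (5, 12)
add P: (5, 12) + (1, 8). λ = (8 - 12)/(1 - 5) ≡ 15/15 mod 19. 15⁻¹ ≡ 14 (mod 19), so λ ≡ 1.
  x = λ² - 5 - 1 = 1 - 6 ≡ 14; y = λ·(5 - 14) - 12 ≡ 17. → (14, 17)
double: tangent at (14, 17): λ = (3·14² + 8)/(2·17) ≡ 7/15. 15⁻¹ ≡ 14 (mod 19) since 15·14 = 210 ≡ 1, so λ ≡ 7·14 ≡ 3.
  x = λ² - 14 - 14 = 9 - 28 ≡ 0; y = λ·(14 - 0) - 17 ≡ 6. → (0, 6)

(0, 6)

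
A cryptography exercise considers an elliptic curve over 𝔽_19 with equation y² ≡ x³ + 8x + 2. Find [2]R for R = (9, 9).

tangent at (9, 9): λ = (3·9² + 8)/(2·9) ≡ 4/18. 18⁻¹ ≡ 18 (mod 19), so λ ≡ 4·18 ≡ 15.
  x = λ² - 9 - 9 = 225 - 18 ≡ 17; y = λ·(9 - 17) - 9 ≡ 4. → (17, 4)

(17, 4)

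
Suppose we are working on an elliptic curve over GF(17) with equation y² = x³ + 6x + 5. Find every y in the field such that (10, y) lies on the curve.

x³ + 6x + 5 = 1065 ≡ 11 (mod 17).
11 is a non-residue mod 17; no y exists.

none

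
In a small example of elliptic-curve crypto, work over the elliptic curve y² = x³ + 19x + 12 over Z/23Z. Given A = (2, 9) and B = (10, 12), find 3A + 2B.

First 3A:
Repeated addition: build up to 3A.
2A: tangent at (2, 9): λ = (3·2² + 19)/(2·9) ≡ 8/18. 18⁻¹ ≡ 9 (mod 23) since 18·9 = 162 ≡ 1, so λ ≡ 8·9 ≡ 3.
  x = λ² - 2 - 2 = 9 - 4 ≡ 5; y = λ·(2 - 5) - 9 ≡ 5. → (5, 5)
3A: (5, 5) + (2, 9). λ = (9 - 5)/(2 - 5) ≡ 4/20 mod 23. 20⁻¹ ≡ 15 (mod 23), so λ ≡ 14.
  x = λ² - 5 - 2 = 196 - 7 ≡ 5; y = λ·(5 - 5) - 5 ≡ 18. → (5, 18)
3A = (5, 18).
Next 2B:
Repeated addition: build up to 2B.
2B: tangent at (10, 12): λ = (3·10² + 19)/(2·12) ≡ 20/1. 1⁻¹ ≡ 1 (mod 23) since 1·1 = 1 ≡ 1, so λ ≡ 20·1 ≡ 20.
  x = λ² - 10 - 10 = 400 - 20 ≡ 12; y = λ·(10 - 12) - 12 ≡ 17. → (12, 17)
2B = (12, 17).
Finally 3A + 2B:
(5, 18) + (12, 17). λ = (17 - 18)/(12 - 5) ≡ 22/7 mod 23. 7⁻¹ ≡ 10 (mod 23) since 7·10 = 70 ≡ 1, so λ ≡ 13.
  x = λ² - 5 - 12 = 169 - 17 ≡ 14; y = λ·(5 - 14) - 18 ≡ 3. → (14, 3)

(14, 3)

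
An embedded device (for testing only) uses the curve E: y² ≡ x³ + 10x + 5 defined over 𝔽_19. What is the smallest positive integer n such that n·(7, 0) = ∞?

2

2P: (7, 0) + (7, 0): same x and y₁ ≡ -y₂, so the sum is ∞.
2P = ∞, so the order is 2.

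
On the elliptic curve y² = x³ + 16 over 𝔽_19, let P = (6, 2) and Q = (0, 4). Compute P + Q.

(11, 6)

(6, 2) + (0, 4). λ = (4 - 2)/(0 - 6) ≡ 2/13 mod 19. 13⁻¹ ≡ 3 (mod 19), so λ ≡ 6.
  x = λ² - 6 - 0 = 36 - 6 ≡ 11; y = λ·(6 - 11) - 2 ≡ 6. → (11, 6)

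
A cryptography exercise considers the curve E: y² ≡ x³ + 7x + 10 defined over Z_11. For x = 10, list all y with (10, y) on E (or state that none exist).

x³ + 7x + 10 = 1080 ≡ 2 (mod 11).
2 is a non-residue mod 11; no y exists.

none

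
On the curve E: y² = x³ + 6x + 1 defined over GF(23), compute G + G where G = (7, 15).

(15, 4)

tangent at (7, 15): λ = (3·7² + 6)/(2·15) ≡ 15/7. 7⁻¹ ≡ 10 (mod 23), so λ ≡ 15·10 ≡ 12.
  x = λ² - 7 - 7 = 144 - 14 ≡ 15; y = λ·(7 - 15) - 15 ≡ 4. → (15, 4)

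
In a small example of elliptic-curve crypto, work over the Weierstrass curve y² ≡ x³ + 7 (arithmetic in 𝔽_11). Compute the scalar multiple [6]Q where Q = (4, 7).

Repeated addition: build up to 6Q.
2Q: tangent at (4, 7): λ = (3·4² + 0)/(2·7) ≡ 4/3. 3⁻¹ ≡ 4 (mod 11), so λ ≡ 4·4 ≡ 5.
  x = λ² - 4 - 4 = 25 - 8 ≡ 6; y = λ·(4 - 6) - 7 ≡ 5. → (6, 5)
3Q: (6, 5) + (4, 7). λ = (7 - 5)/(4 - 6) ≡ 2/9 mod 11. 9⁻¹ ≡ 5 (mod 11), so λ ≡ 10.
  x = λ² - 6 - 4 = 100 - 10 ≡ 2; y = λ·(6 - 2) - 5 ≡ 2. → (2, 2)
4Q: (2, 2) + (4, 7). λ = (7 - 2)/(4 - 2) ≡ 5/2 mod 11. 2⁻¹ ≡ 6 (mod 11), so λ ≡ 8.
  x = λ² - 2 - 4 = 64 - 6 ≡ 3; y = λ·(2 - 3) - 2 ≡ 1. → (3, 1)
5Q: (3, 1) + (4, 7). λ = (7 - 1)/(4 - 3) ≡ 6/1 mod 11. 1⁻¹ ≡ 1 (mod 11) since 1·1 = 1 ≡ 1, so λ ≡ 6.
  x = λ² - 3 - 4 = 36 - 7 ≡ 7; y = λ·(3 - 7) - 1 ≡ 8. → (7, 8)
6Q: (7, 8) + (4, 7). λ = (7 - 8)/(4 - 7) ≡ 10/8 mod 11. 8⁻¹ ≡ 7 (mod 11), so λ ≡ 4.
  x = λ² - 7 - 4 = 16 - 11 ≡ 5; y = λ·(7 - 5) - 8 ≡ 0. → (5, 0)

(5, 0)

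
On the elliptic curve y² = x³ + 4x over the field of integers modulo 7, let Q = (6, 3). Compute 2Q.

(2, 4)

tangent at (6, 3): λ = (3·6² + 4)/(2·3) ≡ 0/6. 6⁻¹ ≡ 6 (mod 7) since 6·6 = 36 ≡ 1, so λ ≡ 0·6 ≡ 0.
  x = λ² - 6 - 6 = 0 - 12 ≡ 2; y = λ·(6 - 2) - 3 ≡ 4. → (2, 4)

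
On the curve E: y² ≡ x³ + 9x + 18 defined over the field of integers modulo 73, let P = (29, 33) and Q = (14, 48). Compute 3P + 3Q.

(42, 43)

First 3P:
Repeated addition: build up to 3P.
2P: tangent at (29, 33): λ = (3·29² + 9)/(2·33) ≡ 50/66. 66⁻¹ ≡ 52 (mod 73) since 66·52 = 3432 ≡ 1, so λ ≡ 50·52 ≡ 45.
  x = λ² - 29 - 29 = 2025 - 58 ≡ 69; y = λ·(29 - 69) - 33 ≡ 65. → (69, 65)
3P: (69, 65) + (29, 33). λ = (33 - 65)/(29 - 69) ≡ 41/33 mod 73. 33⁻¹ ≡ 31 (mod 73) since 33·31 = 1023 ≡ 1, so λ ≡ 30.
  x = λ² - 69 - 29 = 900 - 98 ≡ 72; y = λ·(69 - 72) - 65 ≡ 64. → (72, 64)
3P = (72, 64).
Next 3Q:
Repeated addition: build up to 3Q.
2Q: tangent at (14, 48): λ = (3·14² + 9)/(2·48) ≡ 13/23. 23⁻¹ ≡ 54 (mod 73) since 23·54 = 1242 ≡ 1, so λ ≡ 13·54 ≡ 45.
  x = λ² - 14 - 14 = 2025 - 28 ≡ 26; y = λ·(14 - 26) - 48 ≡ 69. → (26, 69)
3Q: (26, 69) + (14, 48). λ = (48 - 69)/(14 - 26) ≡ 52/61 mod 73. 61⁻¹ ≡ 6 (mod 73) since 61·6 = 366 ≡ 1, so λ ≡ 20.
  x = λ² - 26 - 14 = 400 - 40 ≡ 68; y = λ·(26 - 68) - 69 ≡ 40. → (68, 40)
3Q = (68, 40).
Finally 3P + 3Q:
(72, 64) + (68, 40). λ = (40 - 64)/(68 - 72) ≡ 49/69 mod 73. 69⁻¹ ≡ 18 (mod 73), so λ ≡ 6.
  x = λ² - 72 - 68 = 36 - 140 ≡ 42; y = λ·(72 - 42) - 64 ≡ 43. → (42, 43)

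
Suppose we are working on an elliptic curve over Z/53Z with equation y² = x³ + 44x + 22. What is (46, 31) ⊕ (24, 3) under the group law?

(42, 3)

(46, 31) + (24, 3). λ = (3 - 31)/(24 - 46) ≡ 25/31 mod 53. 31⁻¹ ≡ 12 (mod 53), so λ ≡ 35.
  x = λ² - 46 - 24 = 1225 - 70 ≡ 42; y = λ·(46 - 42) - 31 ≡ 3. → (42, 3)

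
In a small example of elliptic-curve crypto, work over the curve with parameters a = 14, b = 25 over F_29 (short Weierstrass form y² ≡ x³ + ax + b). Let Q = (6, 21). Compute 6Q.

Double-and-add on 6 = (110)₂. Start with Q = (6, 21) for the leading 1-bit.
double: tangent at (6, 21): λ = (3·6² + 14)/(2·21) ≡ 6/13. 13⁻¹ ≡ 9 (mod 29) since 13·9 = 117 ≡ 1, so λ ≡ 6·9 ≡ 25.
  x = λ² - 6 - 6 = 625 - 12 ≡ 4; y = λ·(6 - 4) - 21 ≡ 0. → (4, 0)
add Q: (4, 0) + (6, 21). λ = (21 - 0)/(6 - 4) ≡ 21/2 mod 29. 2⁻¹ ≡ 15 (mod 29), so λ ≡ 25.
  x = λ² - 4 - 6 = 625 - 10 ≡ 6; y = λ·(4 - 6) - 0 ≡ 8. → (6, 8)
double: tangent at (6, 8): λ = (3·6² + 14)/(2·8) ≡ 6/16. 16⁻¹ ≡ 20 (mod 29), so λ ≡ 6·20 ≡ 4.
  x = λ² - 6 - 6 = 16 - 12 ≡ 4; y = λ·(6 - 4) - 8 ≡ 0. → (4, 0)

(4, 0)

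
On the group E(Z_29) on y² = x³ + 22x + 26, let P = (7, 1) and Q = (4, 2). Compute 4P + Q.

(9, 24)

First 4P:
Repeated addition: build up to 4P.
2P: tangent at (7, 1): λ = (3·7² + 22)/(2·1) ≡ 24/2. 2⁻¹ ≡ 15 (mod 29), so λ ≡ 24·15 ≡ 12.
  x = λ² - 7 - 7 = 144 - 14 ≡ 14; y = λ·(7 - 14) - 1 ≡ 2. → (14, 2)
3P: (14, 2) + (7, 1). λ = (1 - 2)/(7 - 14) ≡ 28/22 mod 29. 22⁻¹ ≡ 4 (mod 29), so λ ≡ 25.
  x = λ² - 14 - 7 = 625 - 21 ≡ 24; y = λ·(14 - 24) - 2 ≡ 9. → (24, 9)
4P: (24, 9) + (7, 1). λ = (1 - 9)/(7 - 24) ≡ 21/12 mod 29. 12⁻¹ ≡ 17 (mod 29) since 12·17 = 204 ≡ 1, so λ ≡ 9.
  x = λ² - 24 - 7 = 81 - 31 ≡ 21; y = λ·(24 - 21) - 9 ≡ 18. → (21, 18)
4P = (21, 18).
Finally 4P + Q:
(21, 18) + (4, 2). λ = (2 - 18)/(4 - 21) ≡ 13/12 mod 29. 12⁻¹ ≡ 17 (mod 29) since 12·17 = 204 ≡ 1, so λ ≡ 18.
  x = λ² - 21 - 4 = 324 - 25 ≡ 9; y = λ·(21 - 9) - 18 ≡ 24. → (9, 24)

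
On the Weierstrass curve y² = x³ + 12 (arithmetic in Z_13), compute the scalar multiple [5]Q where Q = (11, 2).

(11, 11)

Repeated addition: build up to 5Q.
2Q: tangent at (11, 2): λ = (3·11² + 0)/(2·2) ≡ 12/4. 4⁻¹ ≡ 10 (mod 13) since 4·10 = 40 ≡ 1, so λ ≡ 12·10 ≡ 3.
  x = λ² - 11 - 11 = 9 - 22 ≡ 0; y = λ·(11 - 0) - 2 ≡ 5. → (0, 5)
3Q: (0, 5) + (11, 2). λ = (2 - 5)/(11 - 0) ≡ 10/11 mod 13. 11⁻¹ ≡ 6 (mod 13), so λ ≡ 8.
  x = λ² - 0 - 11 = 64 - 11 ≡ 1; y = λ·(0 - 1) - 5 ≡ 0. → (1, 0)
4Q: (1, 0) + (11, 2). λ = (2 - 0)/(11 - 1) ≡ 2/10 mod 13. 10⁻¹ ≡ 4 (mod 13), so λ ≡ 8.
  x = λ² - 1 - 11 = 64 - 12 ≡ 0; y = λ·(1 - 0) - 0 ≡ 8. → (0, 8)
5Q: (0, 8) + (11, 2). λ = (2 - 8)/(11 - 0) ≡ 7/11 mod 13. 11⁻¹ ≡ 6 (mod 13), so λ ≡ 3.
  x = λ² - 0 - 11 = 9 - 11 ≡ 11; y = λ·(0 - 11) - 8 ≡ 11. → (11, 11)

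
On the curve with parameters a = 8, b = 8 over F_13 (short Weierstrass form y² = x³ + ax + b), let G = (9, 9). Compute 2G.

(5, 2)

tangent at (9, 9): λ = (3·9² + 8)/(2·9) ≡ 4/5. 5⁻¹ ≡ 8 (mod 13), so λ ≡ 4·8 ≡ 6.
  x = λ² - 9 - 9 = 36 - 18 ≡ 5; y = λ·(9 - 5) - 9 ≡ 2. → (5, 2)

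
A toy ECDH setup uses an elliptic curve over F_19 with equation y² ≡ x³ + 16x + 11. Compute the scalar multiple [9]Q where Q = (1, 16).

(6, 0)

Repeated addition: build up to 9Q.
2Q: tangent at (1, 16): λ = (3·1² + 16)/(2·16) ≡ 0/13. 13⁻¹ ≡ 3 (mod 19), so λ ≡ 0·3 ≡ 0.
  x = λ² - 1 - 1 = 0 - 2 ≡ 17; y = λ·(1 - 17) - 16 ≡ 3. → (17, 3)
3Q: (17, 3) + (1, 16). λ = (16 - 3)/(1 - 17) ≡ 13/3 mod 19. 3⁻¹ ≡ 13 (mod 19), so λ ≡ 17.
  x = λ² - 17 - 1 = 289 - 18 ≡ 5; y = λ·(17 - 5) - 3 ≡ 11. → (5, 11)
4Q: (5, 11) + (1, 16). λ = (16 - 11)/(1 - 5) ≡ 5/15 mod 19. 15⁻¹ ≡ 14 (mod 19) since 15·14 = 210 ≡ 1, so λ ≡ 13.
  x = λ² - 5 - 1 = 169 - 6 ≡ 11; y = λ·(5 - 11) - 11 ≡ 6. → (11, 6)
5Q: (11, 6) + (1, 16). λ = (16 - 6)/(1 - 11) ≡ 10/9 mod 19. 9⁻¹ ≡ 17 (mod 19), so λ ≡ 18.
  x = λ² - 11 - 1 = 324 - 12 ≡ 8; y = λ·(11 - 8) - 6 ≡ 10. → (8, 10)
6Q: (8, 10) + (1, 16). λ = (16 - 10)/(1 - 8) ≡ 6/12 mod 19. 12⁻¹ ≡ 8 (mod 19), so λ ≡ 10.
  x = λ² - 8 - 1 = 100 - 9 ≡ 15; y = λ·(8 - 15) - 10 ≡ 15. → (15, 15)
7Q: (15, 15) + (1, 16). λ = (16 - 15)/(1 - 15) ≡ 1/5 mod 19. 5⁻¹ ≡ 4 (mod 19) since 5·4 = 20 ≡ 1, so λ ≡ 4.
  x = λ² - 15 - 1 = 16 - 16 ≡ 0; y = λ·(15 - 0) - 15 ≡ 7. → (0, 7)
8Q: (0, 7) + (1, 16). λ = (16 - 7)/(1 - 0) ≡ 9/1 mod 19. 1⁻¹ ≡ 1 (mod 19) since 1·1 = 1 ≡ 1, so λ ≡ 9.
  x = λ² - 0 - 1 = 81 - 1 ≡ 4; y = λ·(0 - 4) - 7 ≡ 14. → (4, 14)
9Q: (4, 14) + (1, 16). λ = (16 - 14)/(1 - 4) ≡ 2/16 mod 19. 16⁻¹ ≡ 6 (mod 19), so λ ≡ 12.
  x = λ² - 4 - 1 = 144 - 5 ≡ 6; y = λ·(4 - 6) - 14 ≡ 0. → (6, 0)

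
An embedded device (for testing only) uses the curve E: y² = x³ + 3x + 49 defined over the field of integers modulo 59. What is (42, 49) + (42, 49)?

(53, 46)

tangent at (42, 49): λ = (3·42² + 3)/(2·49) ≡ 44/39. 39⁻¹ ≡ 56 (mod 59) since 39·56 = 2184 ≡ 1, so λ ≡ 44·56 ≡ 45.
  x = λ² - 42 - 42 = 2025 - 84 ≡ 53; y = λ·(42 - 53) - 49 ≡ 46. → (53, 46)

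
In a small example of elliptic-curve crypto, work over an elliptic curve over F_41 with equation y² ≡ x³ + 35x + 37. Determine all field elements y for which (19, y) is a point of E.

none

x³ + 35x + 37 = 7561 ≡ 17 (mod 41).
17 is a non-residue mod 41; no y exists.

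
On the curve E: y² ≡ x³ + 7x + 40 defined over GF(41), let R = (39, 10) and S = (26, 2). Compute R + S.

(39, 10) + (26, 2). λ = (2 - 10)/(26 - 39) ≡ 33/28 mod 41. 28⁻¹ ≡ 22 (mod 41) since 28·22 = 616 ≡ 1, so λ ≡ 29.
  x = λ² - 39 - 26 = 841 - 65 ≡ 38; y = λ·(39 - 38) - 10 ≡ 19. → (38, 19)

(38, 19)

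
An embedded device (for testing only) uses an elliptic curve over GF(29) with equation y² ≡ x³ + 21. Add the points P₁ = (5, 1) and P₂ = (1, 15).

(28, 7)

(5, 1) + (1, 15). λ = (15 - 1)/(1 - 5) ≡ 14/25 mod 29. 25⁻¹ ≡ 7 (mod 29), so λ ≡ 11.
  x = λ² - 5 - 1 = 121 - 6 ≡ 28; y = λ·(5 - 28) - 1 ≡ 7. → (28, 7)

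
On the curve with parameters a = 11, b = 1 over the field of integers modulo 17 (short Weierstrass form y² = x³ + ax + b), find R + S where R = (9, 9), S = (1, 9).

(9, 9) + (1, 9). λ = (9 - 9)/(1 - 9) ≡ 0/9 mod 17. 9⁻¹ ≡ 2 (mod 17), so λ ≡ 0.
  x = λ² - 9 - 1 = 0 - 10 ≡ 7; y = λ·(9 - 7) - 9 ≡ 8. → (7, 8)

(7, 8)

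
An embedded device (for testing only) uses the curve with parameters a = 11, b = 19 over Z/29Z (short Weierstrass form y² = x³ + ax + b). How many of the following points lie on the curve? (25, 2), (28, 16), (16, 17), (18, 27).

1

(25, 2): 2² ≡ 4, rhs ≡ 27 → off.
(28, 16): 16² ≡ 24, rhs ≡ 7 → off.
(16, 17): 17² ≡ 28, rhs ≡ 28 → on.
(18, 27): 27² ≡ 4, rhs ≡ 17 → off.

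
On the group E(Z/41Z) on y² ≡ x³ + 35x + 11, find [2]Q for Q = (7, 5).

tangent at (7, 5): λ = (3·7² + 35)/(2·5) ≡ 18/10. 10⁻¹ ≡ 37 (mod 41) since 10·37 = 370 ≡ 1, so λ ≡ 18·37 ≡ 10.
  x = λ² - 7 - 7 = 100 - 14 ≡ 4; y = λ·(7 - 4) - 5 ≡ 25. → (4, 25)

(4, 25)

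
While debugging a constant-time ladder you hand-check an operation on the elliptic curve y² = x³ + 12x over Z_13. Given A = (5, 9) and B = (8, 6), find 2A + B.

(8, 7)

First 2A:
Repeated addition: build up to 2A.
2A: tangent at (5, 9): λ = (3·5² + 12)/(2·9) ≡ 9/5. 5⁻¹ ≡ 8 (mod 13), so λ ≡ 9·8 ≡ 7.
  x = λ² - 5 - 5 = 49 - 10 ≡ 0; y = λ·(5 - 0) - 9 ≡ 0. → (0, 0)
2A = (0, 0).
Finally 2A + B:
(0, 0) + (8, 6). λ = (6 - 0)/(8 - 0) ≡ 6/8 mod 13. 8⁻¹ ≡ 5 (mod 13), so λ ≡ 4.
  x = λ² - 0 - 8 = 16 - 8 ≡ 8; y = λ·(0 - 8) - 0 ≡ 7. → (8, 7)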